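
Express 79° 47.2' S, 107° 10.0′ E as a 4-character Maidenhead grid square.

OB30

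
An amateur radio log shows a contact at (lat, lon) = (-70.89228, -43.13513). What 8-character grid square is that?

GB89kc35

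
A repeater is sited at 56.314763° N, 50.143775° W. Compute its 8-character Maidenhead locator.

GO46wh25

Shift to the Maidenhead origin (180°W, 90°S): lon 129.85622, lat 146.31476.
Field (20°×10°, letters A–R): 129.85622/20 → 6 → G, 146.31476/10 → 14 → O; chars GO.
Square (2°×1°, digits 0–9): 9.85622/2 → 4, 6.31476/1 → 6; chars 46.
Subsquare (5′×2.5′, letters a–x): 1.85622/0.0833333 → 22 → w, 0.31476/0.0416667 → 7 → h; chars wh.
Extended square (30″×15″, digits 0–9): 0.02289/0.00833333 → 2, 0.02310/0.00416667 → 5; chars 25.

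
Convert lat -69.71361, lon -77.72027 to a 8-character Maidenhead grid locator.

FC10dg38

Offset from 180°W / 90°S: lon 102.27973°, lat 20.28639°.
Field (20°×10°, letters A–R): 102.27973/20 → 5 → F, 20.28639/10 → 2 → C; chars FC.
Square (2°×1°, digits 0–9): 2.27973/2 → 1, 0.28639/1 → 0; chars 10.
Subsquare (5′×2.5′, letters a–x): 0.27973/0.0833333 → 3 → d, 0.28639/0.0416667 → 6 → g; chars dg.
Extended square (30″×15″, digits 0–9): 0.02973/0.00833333 → 3, 0.03639/0.00416667 → 8; chars 38.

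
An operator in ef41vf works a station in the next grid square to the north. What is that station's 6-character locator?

Latitude subsquare f = 5; +1 → 6 = g.
The longitude characters are unchanged.

EF41vg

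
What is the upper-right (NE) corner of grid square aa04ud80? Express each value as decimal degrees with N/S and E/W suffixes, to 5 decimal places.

Field A=0, A=0: +0·20° lon, +0·10° lat → SW at lon -180°, lat -90°.
Square 0, 4: +0·2° lon, +4·1° lat → SW at lon -180°, lat -86°.
Subsquare u=20, d=3: +20·0.0833333° lon, +3·0.0416667° lat → SW at lon -178.333°, lat -85.875°.
Extended square 8, 0: +8·0.00833333° lon, +0·0.00416667° lat → SW at lon -178.267°, lat -85.875°.
Cell spans 0.00833333° lon × 0.00416667° lat. NE corner is SW corner plus one full cell.
latitude 85.87083° S, longitude 178.25833° W.

85.87083° S, 178.25833° W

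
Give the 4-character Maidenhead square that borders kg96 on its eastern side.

LG06

Longitude square 9; +1 → 10, wraps to 0, carry into field.
Longitude field K = 10; +1 → 11 = L.
The latitude characters are unchanged.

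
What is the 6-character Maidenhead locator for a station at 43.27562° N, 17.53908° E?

JN83sg

Offset from 180°W / 90°S: lon 197.5391°, lat 133.2756°.
Field: 197.5391/20 → 9 → J, 133.2756/10 → 13 → N; chars JN.
Square: 17.5391/2 → 8, 3.2756/1 → 3; chars 83.
Subsquare: 1.5391/0.0833333 → 18 → s, 0.2756/0.0416667 → 6 → g; chars sg.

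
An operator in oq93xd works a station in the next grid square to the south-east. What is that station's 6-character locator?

Longitude subsquare x = 23; +1 → 24, wraps to 0 = a, carry into square.
Longitude square 9; +1 → 10, wraps to 0, carry into field.
Longitude field O = 14; +1 → 15 = P.
Latitude subsquare d = 3; −1 → 2 = c.

PQ03ac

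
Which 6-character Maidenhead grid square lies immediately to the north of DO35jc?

DO35jd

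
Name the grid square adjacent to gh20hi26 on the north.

GH20hi27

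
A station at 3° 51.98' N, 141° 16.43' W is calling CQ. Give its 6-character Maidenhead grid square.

Offset from 180°W / 90°S: lon 38.7262°, lat 93.8663°.
Field: lon ⌊38.7262/20⌋ = 1 → B; lat ⌊93.8663/10⌋ = 9 → J.
Square: lon ⌊18.7262/2⌋ = 9; lat ⌊3.8663/1⌋ = 3.
Subsquare: lon ⌊0.7262/0.0833333⌋ = 8 → i; lat ⌊0.8663/0.0416667⌋ = 20 → u.

BJ93iu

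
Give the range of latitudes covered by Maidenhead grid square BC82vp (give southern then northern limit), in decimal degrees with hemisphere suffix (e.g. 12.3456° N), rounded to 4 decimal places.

Field B=1, C=2: +1·20° lon, +2·10° lat → SW at lon -160°, lat -70°.
Square 8, 2: +8·2° lon, +2·1° lat → SW at lon -144°, lat -68°.
Subsquare v=21, p=15: +21·0.0833333° lon, +15·0.0416667° lat → SW at lon -142.25°, lat -67.375°.
Cell spans 0.0833333° lon × 0.0416667° lat.
south 67.3750° S, north 67.3333° S.

67.3750° S, 67.3333° S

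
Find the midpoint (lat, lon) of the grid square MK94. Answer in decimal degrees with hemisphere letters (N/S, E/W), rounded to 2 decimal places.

14.50° N, 79.00° E

Field M=12, K=10: +12·20° lon, +10·10° lat → SW at lon 60°, lat 10°.
Square 9, 4: +9·2° lon, +4·1° lat → SW at lon 78°, lat 14°.
Cell spans 2° lon × 1° lat. Centre is SW corner plus half of each.
latitude 14.50° N, longitude 79.00° E.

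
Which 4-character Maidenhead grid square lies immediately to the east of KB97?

Longitude square 9; +1 → 10, wraps to 0, carry into field.
Longitude field K = 10; +1 → 11 = L.
The latitude characters are unchanged.

LB07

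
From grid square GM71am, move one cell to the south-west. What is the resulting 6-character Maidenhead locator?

GM61xl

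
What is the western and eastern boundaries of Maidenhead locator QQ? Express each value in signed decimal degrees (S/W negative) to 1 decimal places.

Field Q=16, Q=16: +16·20° lon, +16·10° lat → SW at lon 140°, lat 70°.
Cell spans 20° lon × 10° lat.
west 140.0, east 160.0.

140.0, 160.0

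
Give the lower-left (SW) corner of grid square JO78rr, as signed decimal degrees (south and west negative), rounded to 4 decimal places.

58.7083, 15.4167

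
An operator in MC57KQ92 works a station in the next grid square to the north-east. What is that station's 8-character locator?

MC57lq03

Longitude extended square 9; +1 → 10, wraps to 0, carry into subsquare.
Longitude subsquare k = 10; +1 → 11 = l.
Latitude extended square 2; +1 → 3.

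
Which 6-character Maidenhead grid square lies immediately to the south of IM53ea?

IM52ex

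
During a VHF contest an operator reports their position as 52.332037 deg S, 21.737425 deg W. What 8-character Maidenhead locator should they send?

Shift to the Maidenhead origin (180°W, 90°S): lon 158.26257, lat 37.66796.
Field: lon ⌊158.26257/20⌋ = 7 → H; lat ⌊37.66796/10⌋ = 3 → D.
Square: lon ⌊18.26257/2⌋ = 9; lat ⌊7.66796/1⌋ = 7.
Subsquare: lon ⌊0.26257/0.0833333⌋ = 3 → d; lat ⌊0.66796/0.0416667⌋ = 16 → q.
Extended square: lon ⌊0.01257/0.00833333⌋ = 1; lat ⌊0.00130/0.00416667⌋ = 0.

HD97dq10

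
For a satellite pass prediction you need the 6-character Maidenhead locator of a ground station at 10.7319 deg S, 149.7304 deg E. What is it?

QH49ug

Shift to the Maidenhead origin (180°W, 90°S): lon 329.7304, lat 79.2681.
Field (20°×10°, letters A–R): lon ⌊329.7304/20⌋ = 16 → Q; lat ⌊79.2681/10⌋ = 7 → H.
Square (2°×1°, digits 0–9): lon ⌊9.7304/2⌋ = 4; lat ⌊9.2681/1⌋ = 9.
Subsquare (5′×2.5′, letters a–x): lon ⌊1.7304/0.0833333⌋ = 20 → u; lat ⌊0.2681/0.0416667⌋ = 6 → g.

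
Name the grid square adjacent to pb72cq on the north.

PB72cr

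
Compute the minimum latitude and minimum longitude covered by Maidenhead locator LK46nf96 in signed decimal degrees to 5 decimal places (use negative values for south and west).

16.23333, 49.15833

Field L=11, K=10: +11·20° lon, +10·10° lat → SW at lon 40°, lat 10°.
Square 4, 6: +4·2° lon, +6·1° lat → SW at lon 48°, lat 16°.
Subsquare n=13, f=5: +13·0.0833333° lon, +5·0.0416667° lat → SW at lon 49.0833°, lat 16.2083°.
Extended square 9, 6: +9·0.00833333° lon, +6·0.00416667° lat → SW at lon 49.1583°, lat 16.2333°.
latitude 16.23333, longitude 49.15833.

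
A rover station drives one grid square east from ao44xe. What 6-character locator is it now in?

Longitude subsquare x = 23; +1 → 24, wraps to 0 = a, carry into square.
Longitude square 4; +1 → 5.
The latitude characters are unchanged.

AO54ae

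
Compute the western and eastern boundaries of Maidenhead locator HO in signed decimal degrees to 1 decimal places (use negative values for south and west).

Field H=7, O=14: +7·20° lon, +14·10° lat → SW at lon -40°, lat 50°.
Cell spans 20° lon × 10° lat.
west -40.0, east -20.0.

-40.0, -20.0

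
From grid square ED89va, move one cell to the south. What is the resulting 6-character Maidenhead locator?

ED88vx

Latitude subsquare a = 0; −1 → -1, wraps to 23 = x, carry into square.
Latitude square 9; −1 → 8.
The longitude characters are unchanged.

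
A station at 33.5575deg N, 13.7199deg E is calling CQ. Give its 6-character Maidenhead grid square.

JM63un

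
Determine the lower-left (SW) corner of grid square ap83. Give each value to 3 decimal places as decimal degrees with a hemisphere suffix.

63.000° N, 164.000° W

Field A=0, P=15: +0·20° lon, +15·10° lat → SW at lon -180°, lat 60°.
Square 8, 3: +8·2° lon, +3·1° lat → SW at lon -164°, lat 63°.
latitude 63.000° N, longitude 164.000° W.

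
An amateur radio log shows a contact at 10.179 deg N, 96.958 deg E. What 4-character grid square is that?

NK80

Offset from 180°W / 90°S: lon 276.96°, lat 100.18°.
Field: lon ⌊276.96/20⌋ = 13 → N; lat ⌊100.18/10⌋ = 10 → K.
Square: lon ⌊16.96/2⌋ = 8; lat ⌊0.18/1⌋ = 0.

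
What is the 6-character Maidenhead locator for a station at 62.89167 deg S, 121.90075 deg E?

Shift to the Maidenhead origin (180°W, 90°S): lon 301.9008, lat 27.1083.
Field (20°×10°, letters A–R): 301.9008/20 → 15 → P, 27.1083/10 → 2 → C; chars PC.
Square (2°×1°, digits 0–9): 1.9008/2 → 0, 7.1083/1 → 7; chars 07.
Subsquare (5′×2.5′, letters a–x): 1.9008/0.0833333 → 22 → w, 0.1083/0.0416667 → 2 → c; chars wc.

PC07wc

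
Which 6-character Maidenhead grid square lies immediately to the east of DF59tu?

Longitude subsquare t = 19; +1 → 20 = u.
The latitude characters are unchanged.

DF59uu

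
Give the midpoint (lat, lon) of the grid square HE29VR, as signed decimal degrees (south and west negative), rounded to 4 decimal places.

-40.2708, -34.2083

Field H=7, E=4: +7·20° lon, +4·10° lat → SW at lon -40°, lat -50°.
Square 2, 9: +2·2° lon, +9·1° lat → SW at lon -36°, lat -41°.
Subsquare v=21, r=17: +21·0.0833333° lon, +17·0.0416667° lat → SW at lon -34.25°, lat -40.2917°.
Cell spans 0.0833333° lon × 0.0416667° lat. Centre is SW corner plus half of each.
latitude -40.2708, longitude -34.2083.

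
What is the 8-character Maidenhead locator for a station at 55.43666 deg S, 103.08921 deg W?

DD84kn95

Offset from 180°W / 90°S: lon 76.91079°, lat 34.56334°.
Field: lon ⌊76.91079/20⌋ = 3 → D; lat ⌊34.56334/10⌋ = 3 → D.
Square: lon ⌊16.91079/2⌋ = 8; lat ⌊4.56334/1⌋ = 4.
Subsquare: lon ⌊0.91079/0.0833333⌋ = 10 → k; lat ⌊0.56334/0.0416667⌋ = 13 → n.
Extended square: lon ⌊0.07746/0.00833333⌋ = 9; lat ⌊0.02167/0.00416667⌋ = 5.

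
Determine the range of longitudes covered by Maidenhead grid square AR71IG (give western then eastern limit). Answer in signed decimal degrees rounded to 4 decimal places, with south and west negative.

-165.3333, -165.2500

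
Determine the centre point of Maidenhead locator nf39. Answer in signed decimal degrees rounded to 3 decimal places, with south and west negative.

-30.500, 87.000

Field N=13, F=5: +13·20° lon, +5·10° lat → SW at lon 80°, lat -40°.
Square 3, 9: +3·2° lon, +9·1° lat → SW at lon 86°, lat -31°.
Cell spans 2° lon × 1° lat. Centre is SW corner plus half of each.
latitude -30.500, longitude 87.000.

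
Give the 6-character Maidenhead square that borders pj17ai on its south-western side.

PJ07xh

Longitude subsquare a = 0; −1 → -1, wraps to 23 = x, carry into square.
Longitude square 1; −1 → 0.
Latitude subsquare i = 8; −1 → 7 = h.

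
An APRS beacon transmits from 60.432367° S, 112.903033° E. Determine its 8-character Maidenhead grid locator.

OC69kn86

Offset from 180°W / 90°S: lon 292.90303°, lat 29.56763°.
Field: lon ⌊292.90303/20⌋ = 14 → O; lat ⌊29.56763/10⌋ = 2 → C.
Square: lon ⌊12.90303/2⌋ = 6; lat ⌊9.56763/1⌋ = 9.
Subsquare: lon ⌊0.90303/0.0833333⌋ = 10 → k; lat ⌊0.56763/0.0416667⌋ = 13 → n.
Extended square: lon ⌊0.06970/0.00833333⌋ = 8; lat ⌊0.02597/0.00416667⌋ = 6.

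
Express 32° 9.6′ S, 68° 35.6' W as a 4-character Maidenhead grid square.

FF57

Add 180° to longitude and 90° to latitude: 111.41, 57.84.
Field: 111.41/20 → 5 → F, 57.84/10 → 5 → F; chars FF.
Square: 11.41/2 → 5, 7.84/1 → 7; chars 57.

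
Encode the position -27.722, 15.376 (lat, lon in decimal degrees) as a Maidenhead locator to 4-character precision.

JG72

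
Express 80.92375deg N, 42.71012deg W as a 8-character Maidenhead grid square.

GR80pw41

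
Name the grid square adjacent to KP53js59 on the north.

Latitude extended square 9; +1 → 10, wraps to 0, carry into subsquare.
Latitude subsquare s = 18; +1 → 19 = t.
The longitude characters are unchanged.

KP53jt50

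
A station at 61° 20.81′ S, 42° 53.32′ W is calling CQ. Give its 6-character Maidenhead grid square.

GC88np

Shift to the Maidenhead origin (180°W, 90°S): lon 137.1113, lat 28.6532.
Field: lon ⌊137.1113/20⌋ = 6 → G; lat ⌊28.6532/10⌋ = 2 → C.
Square: lon ⌊17.1113/2⌋ = 8; lat ⌊8.6532/1⌋ = 8.
Subsquare: lon ⌊1.1113/0.0833333⌋ = 13 → n; lat ⌊0.6532/0.0416667⌋ = 15 → p.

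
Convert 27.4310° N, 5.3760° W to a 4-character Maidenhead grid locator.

Offset from 180°W / 90°S: lon 174.62°, lat 117.43°.
Field: 174.62/20 → 8 → I, 117.43/10 → 11 → L; chars IL.
Square: 14.62/2 → 7, 7.43/1 → 7; chars 77.

IL77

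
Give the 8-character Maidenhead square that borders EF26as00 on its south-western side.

EF16xr99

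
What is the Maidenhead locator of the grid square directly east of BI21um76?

BI21um86

Longitude extended square 7; +1 → 8.
The latitude characters are unchanged.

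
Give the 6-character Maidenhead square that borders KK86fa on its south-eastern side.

Longitude subsquare f = 5; +1 → 6 = g.
Latitude subsquare a = 0; −1 → -1, wraps to 23 = x, carry into square.
Latitude square 6; −1 → 5.

KK85gx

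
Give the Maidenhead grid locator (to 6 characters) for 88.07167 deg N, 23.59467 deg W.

HR88eb

Add 180° to longitude and 90° to latitude: 156.4053, 178.0717.
Field: 156.4053/20 → 7 → H, 178.0717/10 → 17 → R; chars HR.
Square: 16.4053/2 → 8, 8.0717/1 → 8; chars 88.
Subsquare: 0.4053/0.0833333 → 4 → e, 0.0717/0.0416667 → 1 → b; chars eb.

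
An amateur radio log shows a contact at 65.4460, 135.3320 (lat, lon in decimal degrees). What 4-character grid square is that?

PP75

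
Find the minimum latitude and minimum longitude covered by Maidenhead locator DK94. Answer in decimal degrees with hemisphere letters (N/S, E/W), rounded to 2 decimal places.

Field D=3, K=10: +3·20° lon, +10·10° lat → SW at lon -120°, lat 10°.
Square 9, 4: +9·2° lon, +4·1° lat → SW at lon -102°, lat 14°.
latitude 14.00° N, longitude 102.00° W.

14.00° N, 102.00° W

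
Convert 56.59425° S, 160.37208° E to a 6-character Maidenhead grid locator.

Add 180° to longitude and 90° to latitude: 340.3721, 33.4057.
Field: 340.3721/20 → 17 → R, 33.4057/10 → 3 → D; chars RD.
Square: 0.3721/2 → 0, 3.4057/1 → 3; chars 03.
Subsquare: 0.3721/0.0833333 → 4 → e, 0.4057/0.0416667 → 9 → j; chars ej.

RD03ej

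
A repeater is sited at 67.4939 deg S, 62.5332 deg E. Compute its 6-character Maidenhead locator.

MC12gm

Add 180° to longitude and 90° to latitude: 242.5332, 22.5061.
Field: 242.5332/20 → 12 → M, 22.5061/10 → 2 → C; chars MC.
Square: 2.5332/2 → 1, 2.5061/1 → 2; chars 12.
Subsquare: 0.5332/0.0833333 → 6 → g, 0.5061/0.0416667 → 12 → m; chars gm.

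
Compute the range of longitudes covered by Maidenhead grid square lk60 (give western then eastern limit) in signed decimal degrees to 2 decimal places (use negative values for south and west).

52.00, 54.00

Field L=11, K=10: +11·20° lon, +10·10° lat → SW at lon 40°, lat 10°.
Square 6, 0: +6·2° lon, +0·1° lat → SW at lon 52°, lat 10°.
Cell spans 2° lon × 1° lat.
west 52.00, east 54.00.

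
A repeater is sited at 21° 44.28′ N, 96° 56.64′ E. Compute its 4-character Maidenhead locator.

Offset from 180°W / 90°S: lon 276.94°, lat 111.74°.
Field: lon ⌊276.94/20⌋ = 13 → N; lat ⌊111.74/10⌋ = 11 → L.
Square: lon ⌊16.94/2⌋ = 8; lat ⌊1.74/1⌋ = 1.

NL81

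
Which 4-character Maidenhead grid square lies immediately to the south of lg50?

Latitude square 0; −1 → -1, wraps to 9, carry into field.
Latitude field G = 6; −1 → 5 = F.
The longitude characters are unchanged.

LF59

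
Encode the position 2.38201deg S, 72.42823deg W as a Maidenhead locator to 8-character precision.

FI37so88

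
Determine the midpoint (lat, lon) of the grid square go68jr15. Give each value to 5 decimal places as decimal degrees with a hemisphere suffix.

Field G=6, O=14: +6·20° lon, +14·10° lat → SW at lon -60°, lat 50°.
Square 6, 8: +6·2° lon, +8·1° lat → SW at lon -48°, lat 58°.
Subsquare j=9, r=17: +9·0.0833333° lon, +17·0.0416667° lat → SW at lon -47.25°, lat 58.7083°.
Extended square 1, 5: +1·0.00833333° lon, +5·0.00416667° lat → SW at lon -47.2417°, lat 58.7292°.
Cell spans 0.00833333° lon × 0.00416667° lat. Centre is SW corner plus half of each.
latitude 58.73125° N, longitude 47.23750° W.

58.73125° N, 47.23750° W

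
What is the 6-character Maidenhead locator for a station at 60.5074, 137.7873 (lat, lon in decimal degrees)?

Shift to the Maidenhead origin (180°W, 90°S): lon 317.7873, lat 150.5074.
Field: 317.7873/20 → 15 → P, 150.5074/10 → 15 → P; chars PP.
Square: 17.7873/2 → 8, 0.5074/1 → 0; chars 80.
Subsquare: 1.7873/0.0833333 → 21 → v, 0.5074/0.0416667 → 12 → m; chars vm.

PP80vm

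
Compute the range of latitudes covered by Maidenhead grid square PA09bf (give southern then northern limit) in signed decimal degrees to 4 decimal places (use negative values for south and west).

-80.7917, -80.7500

Field P=15, A=0: +15·20° lon, +0·10° lat → SW at lon 120°, lat -90°.
Square 0, 9: +0·2° lon, +9·1° lat → SW at lon 120°, lat -81°.
Subsquare b=1, f=5: +1·0.0833333° lon, +5·0.0416667° lat → SW at lon 120.083°, lat -80.7917°.
Cell spans 0.0833333° lon × 0.0416667° lat.
south -80.7917, north -80.7500.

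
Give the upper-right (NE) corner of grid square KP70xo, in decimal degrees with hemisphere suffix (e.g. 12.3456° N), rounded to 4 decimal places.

60.6250° N, 36.0000° E

Field K=10, P=15: +10·20° lon, +15·10° lat → SW at lon 20°, lat 60°.
Square 7, 0: +7·2° lon, +0·1° lat → SW at lon 34°, lat 60°.
Subsquare x=23, o=14: +23·0.0833333° lon, +14·0.0416667° lat → SW at lon 35.9167°, lat 60.5833°.
Cell spans 0.0833333° lon × 0.0416667° lat. NE corner is SW corner plus one full cell.
latitude 60.6250° N, longitude 36.0000° E.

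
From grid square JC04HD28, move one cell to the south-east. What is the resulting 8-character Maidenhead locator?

JC04hd37

Longitude extended square 2; +1 → 3.
Latitude extended square 8; −1 → 7.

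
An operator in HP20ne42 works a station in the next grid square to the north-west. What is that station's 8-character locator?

HP20ne33

Longitude extended square 4; −1 → 3.
Latitude extended square 2; +1 → 3.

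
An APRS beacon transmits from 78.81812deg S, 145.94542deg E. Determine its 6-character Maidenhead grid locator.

QB21xe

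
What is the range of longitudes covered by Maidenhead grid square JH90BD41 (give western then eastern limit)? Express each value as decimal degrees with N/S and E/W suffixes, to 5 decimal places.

18.11667° E, 18.12500° E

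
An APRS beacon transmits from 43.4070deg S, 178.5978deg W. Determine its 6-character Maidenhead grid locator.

AE06qo

Add 180° to longitude and 90° to latitude: 1.4022, 46.5930.
Field (20°×10°, letters A–R): 1.4022/20 → 0 → A, 46.5930/10 → 4 → E; chars AE.
Square (2°×1°, digits 0–9): 1.4022/2 → 0, 6.5930/1 → 6; chars 06.
Subsquare (5′×2.5′, letters a–x): 1.4022/0.0833333 → 16 → q, 0.5930/0.0416667 → 14 → o; chars qo.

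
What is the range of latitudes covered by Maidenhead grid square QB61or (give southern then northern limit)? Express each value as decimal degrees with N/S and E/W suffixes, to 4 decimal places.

Field Q=16, B=1: +16·20° lon, +1·10° lat → SW at lon 140°, lat -80°.
Square 6, 1: +6·2° lon, +1·1° lat → SW at lon 152°, lat -79°.
Subsquare o=14, r=17: +14·0.0833333° lon, +17·0.0416667° lat → SW at lon 153.167°, lat -78.2917°.
Cell spans 0.0833333° lon × 0.0416667° lat.
south 78.2917° S, north 78.2500° S.

78.2917° S, 78.2500° S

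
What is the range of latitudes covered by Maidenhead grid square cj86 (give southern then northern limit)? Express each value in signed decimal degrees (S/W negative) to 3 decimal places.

Field C=2, J=9: +2·20° lon, +9·10° lat → SW at lon -140°, lat 0°.
Square 8, 6: +8·2° lon, +6·1° lat → SW at lon -124°, lat 6°.
Cell spans 2° lon × 1° lat.
south 6.000, north 7.000.

6.000, 7.000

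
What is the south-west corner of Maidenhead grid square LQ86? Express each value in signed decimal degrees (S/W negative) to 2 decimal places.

Field L=11, Q=16: +11·20° lon, +16·10° lat → SW at lon 40°, lat 70°.
Square 8, 6: +8·2° lon, +6·1° lat → SW at lon 56°, lat 76°.
latitude 76.00, longitude 56.00.

76.00, 56.00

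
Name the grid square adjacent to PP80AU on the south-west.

Longitude subsquare a = 0; −1 → -1, wraps to 23 = x, carry into square.
Longitude square 8; −1 → 7.
Latitude subsquare u = 20; −1 → 19 = t.

PP70xt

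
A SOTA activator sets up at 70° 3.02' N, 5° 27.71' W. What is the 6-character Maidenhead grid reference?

IQ70gb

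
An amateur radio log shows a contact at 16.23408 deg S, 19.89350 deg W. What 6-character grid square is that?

Offset from 180°W / 90°S: lon 160.1065°, lat 73.7659°.
Field: lon ⌊160.1065/20⌋ = 8 → I; lat ⌊73.7659/10⌋ = 7 → H.
Square: lon ⌊0.1065/2⌋ = 0; lat ⌊3.7659/1⌋ = 3.
Subsquare: lon ⌊0.1065/0.0833333⌋ = 1 → b; lat ⌊0.7659/0.0416667⌋ = 18 → s.

IH03bs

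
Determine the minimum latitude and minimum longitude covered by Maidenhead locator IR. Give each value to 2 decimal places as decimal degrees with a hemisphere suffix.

80.00° N, 20.00° W

Field I=8, R=17: +8·20° lon, +17·10° lat → SW at lon -20°, lat 80°.
latitude 80.00° N, longitude 20.00° W.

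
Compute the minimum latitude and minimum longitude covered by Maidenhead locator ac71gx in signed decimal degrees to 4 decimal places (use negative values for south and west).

-68.0417, -165.5000

Field A=0, C=2: +0·20° lon, +2·10° lat → SW at lon -180°, lat -70°.
Square 7, 1: +7·2° lon, +1·1° lat → SW at lon -166°, lat -69°.
Subsquare g=6, x=23: +6·0.0833333° lon, +23·0.0416667° lat → SW at lon -165.5°, lat -68.0417°.
latitude -68.0417, longitude -165.5000.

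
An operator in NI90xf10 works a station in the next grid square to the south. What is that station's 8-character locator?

Latitude extended square 0; −1 → -1, wraps to 9, carry into subsquare.
Latitude subsquare f = 5; −1 → 4 = e.
The longitude characters are unchanged.

NI90xe19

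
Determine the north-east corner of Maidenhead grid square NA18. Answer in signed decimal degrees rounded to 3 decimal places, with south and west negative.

Field N=13, A=0: +13·20° lon, +0·10° lat → SW at lon 80°, lat -90°.
Square 1, 8: +1·2° lon, +8·1° lat → SW at lon 82°, lat -82°.
Cell spans 2° lon × 1° lat. NE corner is SW corner plus one full cell.
latitude -81.000, longitude 84.000.

-81.000, 84.000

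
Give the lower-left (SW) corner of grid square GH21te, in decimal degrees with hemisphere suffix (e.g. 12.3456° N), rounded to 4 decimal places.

Field G=6, H=7: +6·20° lon, +7·10° lat → SW at lon -60°, lat -20°.
Square 2, 1: +2·2° lon, +1·1° lat → SW at lon -56°, lat -19°.
Subsquare t=19, e=4: +19·0.0833333° lon, +4·0.0416667° lat → SW at lon -54.4167°, lat -18.8333°.
latitude 18.8333° S, longitude 54.4167° W.

18.8333° S, 54.4167° W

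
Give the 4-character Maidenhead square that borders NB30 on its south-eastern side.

NA49

Longitude square 3; +1 → 4.
Latitude square 0; −1 → -1, wraps to 9, carry into field.
Latitude field B = 1; −1 → 0 = A.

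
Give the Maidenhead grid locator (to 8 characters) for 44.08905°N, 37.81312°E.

KN84vc71

Offset from 180°W / 90°S: lon 217.81312°, lat 134.08905°.
Field: 217.81312/20 → 10 → K, 134.08905/10 → 13 → N; chars KN.
Square: 17.81312/2 → 8, 4.08905/1 → 4; chars 84.
Subsquare: 1.81312/0.0833333 → 21 → v, 0.08905/0.0416667 → 2 → c; chars vc.
Extended square: 0.06312/0.00833333 → 7, 0.00572/0.00416667 → 1; chars 71.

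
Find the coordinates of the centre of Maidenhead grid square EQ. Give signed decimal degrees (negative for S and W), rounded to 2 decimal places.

75.00, -90.00

Field E=4, Q=16: +4·20° lon, +16·10° lat → SW at lon -100°, lat 70°.
Cell spans 20° lon × 10° lat. Centre is SW corner plus half of each.
latitude 75.00, longitude -90.00.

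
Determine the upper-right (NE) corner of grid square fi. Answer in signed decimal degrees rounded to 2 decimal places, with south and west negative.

Field F=5, I=8: +5·20° lon, +8·10° lat → SW at lon -80°, lat -10°.
Cell spans 20° lon × 10° lat. NE corner is SW corner plus one full cell.
latitude 0.00, longitude -60.00.

0.00, -60.00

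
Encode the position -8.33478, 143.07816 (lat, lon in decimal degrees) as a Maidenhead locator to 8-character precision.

QI11mp99

Shift to the Maidenhead origin (180°W, 90°S): lon 323.07816, lat 81.66522.
Field: 323.07816/20 → 16 → Q, 81.66522/10 → 8 → I; chars QI.
Square: 3.07816/2 → 1, 1.66522/1 → 1; chars 11.
Subsquare: 1.07816/0.0833333 → 12 → m, 0.66522/0.0416667 → 15 → p; chars mp.
Extended square: 0.07816/0.00833333 → 9, 0.04022/0.00416667 → 9; chars 99.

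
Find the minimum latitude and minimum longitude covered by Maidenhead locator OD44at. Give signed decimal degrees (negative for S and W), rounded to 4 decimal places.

-55.2083, 108.0000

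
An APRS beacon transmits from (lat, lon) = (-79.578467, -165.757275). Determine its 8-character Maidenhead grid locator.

Shift to the Maidenhead origin (180°W, 90°S): lon 14.24273, lat 10.42153.
Field: lon ⌊14.24273/20⌋ = 0 → A; lat ⌊10.42153/10⌋ = 1 → B.
Square: lon ⌊14.24273/2⌋ = 7; lat ⌊0.42153/1⌋ = 0.
Subsquare: lon ⌊0.24273/0.0833333⌋ = 2 → c; lat ⌊0.42153/0.0416667⌋ = 10 → k.
Extended square: lon ⌊0.07606/0.00833333⌋ = 9; lat ⌊0.00487/0.00416667⌋ = 1.

AB70ck91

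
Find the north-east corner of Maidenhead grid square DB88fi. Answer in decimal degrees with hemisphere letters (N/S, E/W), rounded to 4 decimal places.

Field D=3, B=1: +3·20° lon, +1·10° lat → SW at lon -120°, lat -80°.
Square 8, 8: +8·2° lon, +8·1° lat → SW at lon -104°, lat -72°.
Subsquare f=5, i=8: +5·0.0833333° lon, +8·0.0416667° lat → SW at lon -103.583°, lat -71.6667°.
Cell spans 0.0833333° lon × 0.0416667° lat. NE corner is SW corner plus one full cell.
latitude 71.6250° S, longitude 103.5000° W.

71.6250° S, 103.5000° W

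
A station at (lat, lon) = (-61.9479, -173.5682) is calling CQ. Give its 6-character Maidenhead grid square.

AC38fb

Add 180° to longitude and 90° to latitude: 6.4318, 28.0521.
Field: lon ⌊6.4318/20⌋ = 0 → A; lat ⌊28.0521/10⌋ = 2 → C.
Square: lon ⌊6.4318/2⌋ = 3; lat ⌊8.0521/1⌋ = 8.
Subsquare: lon ⌊0.4318/0.0833333⌋ = 5 → f; lat ⌊0.0521/0.0416667⌋ = 1 → b.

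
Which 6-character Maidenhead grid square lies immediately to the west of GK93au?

GK83xu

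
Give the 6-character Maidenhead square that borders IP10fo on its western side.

IP10eo

Longitude subsquare f = 5; −1 → 4 = e.
The latitude characters are unchanged.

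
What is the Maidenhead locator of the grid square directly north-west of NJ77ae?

NJ67xf

Longitude subsquare a = 0; −1 → -1, wraps to 23 = x, carry into square.
Longitude square 7; −1 → 6.
Latitude subsquare e = 4; +1 → 5 = f.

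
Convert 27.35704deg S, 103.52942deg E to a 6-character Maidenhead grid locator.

Offset from 180°W / 90°S: lon 283.5294°, lat 62.6430°.
Field (20°×10°, letters A–R): lon ⌊283.5294/20⌋ = 14 → O; lat ⌊62.6430/10⌋ = 6 → G.
Square (2°×1°, digits 0–9): lon ⌊3.5294/2⌋ = 1; lat ⌊2.6430/1⌋ = 2.
Subsquare (5′×2.5′, letters a–x): lon ⌊1.5294/0.0833333⌋ = 18 → s; lat ⌊0.6430/0.0416667⌋ = 15 → p.

OG12sp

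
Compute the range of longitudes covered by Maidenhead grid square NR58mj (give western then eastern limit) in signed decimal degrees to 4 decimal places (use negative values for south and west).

91.0000, 91.0833

Field N=13, R=17: +13·20° lon, +17·10° lat → SW at lon 80°, lat 80°.
Square 5, 8: +5·2° lon, +8·1° lat → SW at lon 90°, lat 88°.
Subsquare m=12, j=9: +12·0.0833333° lon, +9·0.0416667° lat → SW at lon 91°, lat 88.375°.
Cell spans 0.0833333° lon × 0.0416667° lat.
west 91.0000, east 91.0833.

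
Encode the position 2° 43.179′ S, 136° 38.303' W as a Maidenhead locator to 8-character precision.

Shift to the Maidenhead origin (180°W, 90°S): lon 43.36162, lat 87.28035.
Field: 43.36162/20 → 2 → C, 87.28035/10 → 8 → I; chars CI.
Square: 3.36162/2 → 1, 7.28035/1 → 7; chars 17.
Subsquare: 1.36162/0.0833333 → 16 → q, 0.28035/0.0416667 → 6 → g; chars qg.
Extended square: 0.02828/0.00833333 → 3, 0.03035/0.00416667 → 7; chars 37.

CI17qg37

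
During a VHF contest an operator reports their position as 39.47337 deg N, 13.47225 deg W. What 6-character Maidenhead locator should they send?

Offset from 180°W / 90°S: lon 166.5277°, lat 129.4734°.
Field: lon ⌊166.5277/20⌋ = 8 → I; lat ⌊129.4734/10⌋ = 12 → M.
Square: lon ⌊6.5277/2⌋ = 3; lat ⌊9.4734/1⌋ = 9.
Subsquare: lon ⌊0.5277/0.0833333⌋ = 6 → g; lat ⌊0.4734/0.0416667⌋ = 11 → l.

IM39gl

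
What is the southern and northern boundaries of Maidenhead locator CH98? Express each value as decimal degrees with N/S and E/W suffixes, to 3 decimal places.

12.000° S, 11.000° S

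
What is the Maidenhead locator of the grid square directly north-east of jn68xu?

Longitude subsquare x = 23; +1 → 24, wraps to 0 = a, carry into square.
Longitude square 6; +1 → 7.
Latitude subsquare u = 20; +1 → 21 = v.

JN78av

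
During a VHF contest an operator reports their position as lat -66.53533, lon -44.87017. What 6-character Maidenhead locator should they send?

Offset from 180°W / 90°S: lon 135.1298°, lat 23.4647°.
Field: 135.1298/20 → 6 → G, 23.4647/10 → 2 → C; chars GC.
Square: 15.1298/2 → 7, 3.4647/1 → 3; chars 73.
Subsquare: 1.1298/0.0833333 → 13 → n, 0.4647/0.0416667 → 11 → l; chars nl.

GC73nl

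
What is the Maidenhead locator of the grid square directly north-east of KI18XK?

KI28al

Longitude subsquare x = 23; +1 → 24, wraps to 0 = a, carry into square.
Longitude square 1; +1 → 2.
Latitude subsquare k = 10; +1 → 11 = l.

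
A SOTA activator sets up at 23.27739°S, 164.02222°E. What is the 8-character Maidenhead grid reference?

RG26ar23

Offset from 180°W / 90°S: lon 344.02222°, lat 66.72261°.
Field: lon ⌊344.02222/20⌋ = 17 → R; lat ⌊66.72261/10⌋ = 6 → G.
Square: lon ⌊4.02222/2⌋ = 2; lat ⌊6.72261/1⌋ = 6.
Subsquare: lon ⌊0.02222/0.0833333⌋ = 0 → a; lat ⌊0.72261/0.0416667⌋ = 17 → r.
Extended square: lon ⌊0.02222/0.00833333⌋ = 2; lat ⌊0.01428/0.00416667⌋ = 3.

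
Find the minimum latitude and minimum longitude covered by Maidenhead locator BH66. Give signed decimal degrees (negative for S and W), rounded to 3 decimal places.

-14.000, -148.000

Field B=1, H=7: +1·20° lon, +7·10° lat → SW at lon -160°, lat -20°.
Square 6, 6: +6·2° lon, +6·1° lat → SW at lon -148°, lat -14°.
latitude -14.000, longitude -148.000.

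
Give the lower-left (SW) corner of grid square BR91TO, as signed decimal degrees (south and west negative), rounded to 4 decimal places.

81.5833, -140.4167

Field B=1, R=17: +1·20° lon, +17·10° lat → SW at lon -160°, lat 80°.
Square 9, 1: +9·2° lon, +1·1° lat → SW at lon -142°, lat 81°.
Subsquare t=19, o=14: +19·0.0833333° lon, +14·0.0416667° lat → SW at lon -140.417°, lat 81.5833°.
latitude 81.5833, longitude -140.4167.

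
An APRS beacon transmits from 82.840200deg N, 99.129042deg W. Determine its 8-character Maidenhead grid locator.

Add 180° to longitude and 90° to latitude: 80.87096, 172.84020.
Field (20°×10°, letters A–R): lon ⌊80.87096/20⌋ = 4 → E; lat ⌊172.84020/10⌋ = 17 → R.
Square (2°×1°, digits 0–9): lon ⌊0.87096/2⌋ = 0; lat ⌊2.84020/1⌋ = 2.
Subsquare (5′×2.5′, letters a–x): lon ⌊0.87096/0.0833333⌋ = 10 → k; lat ⌊0.84020/0.0416667⌋ = 20 → u.
Extended square (30″×15″, digits 0–9): lon ⌊0.03762/0.00833333⌋ = 4; lat ⌊0.00687/0.00416667⌋ = 1.

ER02ku41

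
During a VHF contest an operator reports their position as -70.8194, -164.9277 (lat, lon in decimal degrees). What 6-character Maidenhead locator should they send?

Add 180° to longitude and 90° to latitude: 15.0723, 19.1806.
Field: lon ⌊15.0723/20⌋ = 0 → A; lat ⌊19.1806/10⌋ = 1 → B.
Square: lon ⌊15.0723/2⌋ = 7; lat ⌊9.1806/1⌋ = 9.
Subsquare: lon ⌊1.0723/0.0833333⌋ = 12 → m; lat ⌊0.1806/0.0416667⌋ = 4 → e.

AB79me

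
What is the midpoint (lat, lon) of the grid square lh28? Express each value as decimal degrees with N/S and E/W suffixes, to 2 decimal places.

11.50° S, 45.00° E

Field L=11, H=7: +11·20° lon, +7·10° lat → SW at lon 40°, lat -20°.
Square 2, 8: +2·2° lon, +8·1° lat → SW at lon 44°, lat -12°.
Cell spans 2° lon × 1° lat. Centre is SW corner plus half of each.
latitude 11.50° S, longitude 45.00° E.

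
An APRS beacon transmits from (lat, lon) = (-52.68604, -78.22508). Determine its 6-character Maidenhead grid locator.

FD07vh

Add 180° to longitude and 90° to latitude: 101.7749, 37.3140.
Field: 101.7749/20 → 5 → F, 37.3140/10 → 3 → D; chars FD.
Square: 1.7749/2 → 0, 7.3140/1 → 7; chars 07.
Subsquare: 1.7749/0.0833333 → 21 → v, 0.3140/0.0416667 → 7 → h; chars vh.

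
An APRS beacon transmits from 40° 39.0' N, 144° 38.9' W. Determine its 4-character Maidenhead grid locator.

BN70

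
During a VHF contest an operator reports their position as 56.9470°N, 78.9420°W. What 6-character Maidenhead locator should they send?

FO06mw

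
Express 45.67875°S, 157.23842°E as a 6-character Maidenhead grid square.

QE84oh

Offset from 180°W / 90°S: lon 337.2384°, lat 44.3212°.
Field: lon ⌊337.2384/20⌋ = 16 → Q; lat ⌊44.3212/10⌋ = 4 → E.
Square: lon ⌊17.2384/2⌋ = 8; lat ⌊4.3212/1⌋ = 4.
Subsquare: lon ⌊1.2384/0.0833333⌋ = 14 → o; lat ⌊0.3212/0.0416667⌋ = 7 → h.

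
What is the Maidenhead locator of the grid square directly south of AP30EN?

AP30em

Latitude subsquare n = 13; −1 → 12 = m.
The longitude characters are unchanged.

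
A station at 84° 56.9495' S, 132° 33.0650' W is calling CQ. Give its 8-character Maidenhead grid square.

CA35rb32

Offset from 180°W / 90°S: lon 47.44892°, lat 5.05084°.
Field (20°×10°, letters A–R): 47.44892/20 → 2 → C, 5.05084/10 → 0 → A; chars CA.
Square (2°×1°, digits 0–9): 7.44892/2 → 3, 5.05084/1 → 5; chars 35.
Subsquare (5′×2.5′, letters a–x): 1.44892/0.0833333 → 17 → r, 0.05084/0.0416667 → 1 → b; chars rb.
Extended square (30″×15″, digits 0–9): 0.03225/0.00833333 → 3, 0.00918/0.00416667 → 2; chars 32.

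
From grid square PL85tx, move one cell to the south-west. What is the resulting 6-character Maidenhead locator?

PL85sw

Longitude subsquare t = 19; −1 → 18 = s.
Latitude subsquare x = 23; −1 → 22 = w.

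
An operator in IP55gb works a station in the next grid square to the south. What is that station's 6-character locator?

Latitude subsquare b = 1; −1 → 0 = a.
The longitude characters are unchanged.

IP55ga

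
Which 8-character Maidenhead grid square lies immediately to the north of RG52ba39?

RG52bb30

Latitude extended square 9; +1 → 10, wraps to 0, carry into subsquare.
Latitude subsquare a = 0; +1 → 1 = b.
The longitude characters are unchanged.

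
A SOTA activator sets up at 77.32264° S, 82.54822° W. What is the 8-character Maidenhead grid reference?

Offset from 180°W / 90°S: lon 97.45178°, lat 12.67736°.
Field (20°×10°, letters A–R): 97.45178/20 → 4 → E, 12.67736/10 → 1 → B; chars EB.
Square (2°×1°, digits 0–9): 17.45178/2 → 8, 2.67736/1 → 2; chars 82.
Subsquare (5′×2.5′, letters a–x): 1.45178/0.0833333 → 17 → r, 0.67736/0.0416667 → 16 → q; chars rq.
Extended square (30″×15″, digits 0–9): 0.03511/0.00833333 → 4, 0.01069/0.00416667 → 2; chars 42.

EB82rq42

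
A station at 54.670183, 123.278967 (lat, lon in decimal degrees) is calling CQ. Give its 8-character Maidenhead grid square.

Offset from 180°W / 90°S: lon 303.27897°, lat 144.67018°.
Field (20°×10°, letters A–R): 303.27897/20 → 15 → P, 144.67018/10 → 14 → O; chars PO.
Square (2°×1°, digits 0–9): 3.27897/2 → 1, 4.67018/1 → 4; chars 14.
Subsquare (5′×2.5′, letters a–x): 1.27897/0.0833333 → 15 → p, 0.67018/0.0416667 → 16 → q; chars pq.
Extended square (30″×15″, digits 0–9): 0.02897/0.00833333 → 3, 0.00352/0.00416667 → 0; chars 30.

PO14pq30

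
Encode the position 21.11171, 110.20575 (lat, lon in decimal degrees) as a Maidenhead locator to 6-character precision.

Shift to the Maidenhead origin (180°W, 90°S): lon 290.2057, lat 111.1117.
Field: lon ⌊290.2057/20⌋ = 14 → O; lat ⌊111.1117/10⌋ = 11 → L.
Square: lon ⌊10.2057/2⌋ = 5; lat ⌊1.1117/1⌋ = 1.
Subsquare: lon ⌊0.2057/0.0833333⌋ = 2 → c; lat ⌊0.1117/0.0416667⌋ = 2 → c.

OL51cc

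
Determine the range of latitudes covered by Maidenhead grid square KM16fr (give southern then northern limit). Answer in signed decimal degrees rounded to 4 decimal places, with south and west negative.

36.7083, 36.7500

Field K=10, M=12: +10·20° lon, +12·10° lat → SW at lon 20°, lat 30°.
Square 1, 6: +1·2° lon, +6·1° lat → SW at lon 22°, lat 36°.
Subsquare f=5, r=17: +5·0.0833333° lon, +17·0.0416667° lat → SW at lon 22.4167°, lat 36.7083°.
Cell spans 0.0833333° lon × 0.0416667° lat.
south 36.7083, north 36.7500.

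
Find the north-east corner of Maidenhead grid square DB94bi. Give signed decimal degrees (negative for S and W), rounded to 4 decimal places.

-75.6250, -101.8333

Field D=3, B=1: +3·20° lon, +1·10° lat → SW at lon -120°, lat -80°.
Square 9, 4: +9·2° lon, +4·1° lat → SW at lon -102°, lat -76°.
Subsquare b=1, i=8: +1·0.0833333° lon, +8·0.0416667° lat → SW at lon -101.917°, lat -75.6667°.
Cell spans 0.0833333° lon × 0.0416667° lat. NE corner is SW corner plus one full cell.
latitude -75.6250, longitude -101.8333.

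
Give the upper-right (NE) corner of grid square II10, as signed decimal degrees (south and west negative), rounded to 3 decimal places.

-9.000, -16.000

Field I=8, I=8: +8·20° lon, +8·10° lat → SW at lon -20°, lat -10°.
Square 1, 0: +1·2° lon, +0·1° lat → SW at lon -18°, lat -10°.
Cell spans 2° lon × 1° lat. NE corner is SW corner plus one full cell.
latitude -9.000, longitude -16.000.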